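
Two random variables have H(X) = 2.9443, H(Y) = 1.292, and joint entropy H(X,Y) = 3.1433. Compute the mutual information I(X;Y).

I(X;Y) = H(X) + H(Y) - H(X,Y)
I(X;Y) = 2.9443 + 1.292 - 3.1433 = 1.093 bits


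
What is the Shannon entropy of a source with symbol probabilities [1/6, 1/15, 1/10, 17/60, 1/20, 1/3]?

H(X) = -Σ p(x) log₂ p(x)
  -1/6 × log₂(1/6) = 0.4308
  -1/15 × log₂(1/15) = 0.2605
  -1/10 × log₂(1/10) = 0.3322
  -17/60 × log₂(17/60) = 0.5155
  -1/20 × log₂(1/20) = 0.2161
  -1/3 × log₂(1/3) = 0.5283
H(X) = 2.2834 bits


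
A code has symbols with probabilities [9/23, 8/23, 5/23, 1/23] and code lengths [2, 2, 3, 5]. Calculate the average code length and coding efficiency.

Average length L = Σ p_i × l_i = 2.3478 bits
Entropy H = 1.7349 bits
Efficiency η = H/L × 100% = 73.89%


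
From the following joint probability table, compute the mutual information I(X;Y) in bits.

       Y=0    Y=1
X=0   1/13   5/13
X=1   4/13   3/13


H(X) = 0.9957, H(Y) = 0.9612, H(X,Y) = 1.8262
I(X;Y) = H(X) + H(Y) - H(X,Y) = 0.1307 bits


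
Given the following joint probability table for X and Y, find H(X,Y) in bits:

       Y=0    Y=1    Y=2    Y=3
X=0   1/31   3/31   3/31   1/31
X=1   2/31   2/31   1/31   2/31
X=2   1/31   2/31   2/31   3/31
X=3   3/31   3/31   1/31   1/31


H(X,Y) = -Σ p(x,y) log₂ p(x,y)
  p(0,0)=1/31: -0.0323 × log₂(0.0323) = 0.1598
  p(0,1)=3/31: -0.0968 × log₂(0.0968) = 0.3261
  p(0,2)=3/31: -0.0968 × log₂(0.0968) = 0.3261
  p(0,3)=1/31: -0.0323 × log₂(0.0323) = 0.1598
  p(1,0)=2/31: -0.0645 × log₂(0.0645) = 0.2551
  p(1,1)=2/31: -0.0645 × log₂(0.0645) = 0.2551
  p(1,2)=1/31: -0.0323 × log₂(0.0323) = 0.1598
  p(1,3)=2/31: -0.0645 × log₂(0.0645) = 0.2551
  p(2,0)=1/31: -0.0323 × log₂(0.0323) = 0.1598
  p(2,1)=2/31: -0.0645 × log₂(0.0645) = 0.2551
  p(2,2)=2/31: -0.0645 × log₂(0.0645) = 0.2551
  p(2,3)=3/31: -0.0968 × log₂(0.0968) = 0.3261
  p(3,0)=3/31: -0.0968 × log₂(0.0968) = 0.3261
  p(3,1)=3/31: -0.0968 × log₂(0.0968) = 0.3261
  p(3,2)=1/31: -0.0323 × log₂(0.0323) = 0.1598
  p(3,3)=1/31: -0.0323 × log₂(0.0323) = 0.1598
H(X,Y) = 3.8647 bits


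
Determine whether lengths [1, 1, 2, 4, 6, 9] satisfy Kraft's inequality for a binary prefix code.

Kraft inequality: Σ 2^(-l_i) ≤ 1 for prefix-free code
Calculating: 2^(-1) + 2^(-1) + 2^(-2) + 2^(-4) + 2^(-6) + 2^(-9)
= 0.5 + 0.5 + 0.25 + 0.0625 + 0.015625 + 0.001953125
= 1.3301
Since 1.3301 > 1, prefix-free code does not exist


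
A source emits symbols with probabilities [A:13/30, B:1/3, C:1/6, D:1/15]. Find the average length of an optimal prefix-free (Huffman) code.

Huffman tree construction:
Combine smallest probabilities repeatedly
Resulting codes:
  A: 0 (length 1)
  B: 11 (length 2)
  C: 101 (length 3)
  D: 100 (length 3)
Average length = Σ p(s) × length(s) = 1.8000 bits


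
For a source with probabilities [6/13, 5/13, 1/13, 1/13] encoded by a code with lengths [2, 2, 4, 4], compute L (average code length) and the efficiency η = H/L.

Average length L = Σ p_i × l_i = 2.3077 bits
Entropy H = 1.6143 bits
Efficiency η = H/L × 100% = 69.95%


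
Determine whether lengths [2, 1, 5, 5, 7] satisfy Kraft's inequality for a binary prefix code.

Kraft inequality: Σ 2^(-l_i) ≤ 1 for prefix-free code
Calculating: 2^(-2) + 2^(-1) + 2^(-5) + 2^(-5) + 2^(-7)
= 0.25 + 0.5 + 0.03125 + 0.03125 + 0.0078125
= 0.8203
Since 0.8203 ≤ 1, prefix-free code exists


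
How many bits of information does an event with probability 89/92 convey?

Information content I(x) = -log₂(p(x))
I = -log₂(89/92) = -log₂(0.9674)
I = 0.0478 bits


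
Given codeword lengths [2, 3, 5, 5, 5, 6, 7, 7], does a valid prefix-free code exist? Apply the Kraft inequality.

Kraft inequality: Σ 2^(-l_i) ≤ 1 for prefix-free code
Calculating: 2^(-2) + 2^(-3) + 2^(-5) + 2^(-5) + 2^(-5) + 2^(-6) + 2^(-7) + 2^(-7)
= 0.25 + 0.125 + 0.03125 + 0.03125 + 0.03125 + 0.015625 + 0.0078125 + 0.0078125
= 0.5000
Since 0.5000 ≤ 1, prefix-free code exists


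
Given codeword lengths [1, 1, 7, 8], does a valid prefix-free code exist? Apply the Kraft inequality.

Kraft inequality: Σ 2^(-l_i) ≤ 1 for prefix-free code
Calculating: 2^(-1) + 2^(-1) + 2^(-7) + 2^(-8)
= 0.5 + 0.5 + 0.0078125 + 0.00390625
= 1.0117
Since 1.0117 > 1, prefix-free code does not exist


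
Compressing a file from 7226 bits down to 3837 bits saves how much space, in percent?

Space savings = (1 - Compressed/Original) × 100%
= (1 - 3837/7226) × 100%
= 46.90%


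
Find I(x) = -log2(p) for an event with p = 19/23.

Information content I(x) = -log₂(p(x))
I = -log₂(19/23) = -log₂(0.8261)
I = 0.2756 bits


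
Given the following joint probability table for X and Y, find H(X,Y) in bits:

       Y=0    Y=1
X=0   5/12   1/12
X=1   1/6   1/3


H(X,Y) = -Σ p(x,y) log₂ p(x,y)
  p(0,0)=5/12: -0.4167 × log₂(0.4167) = 0.5263
  p(0,1)=1/12: -0.0833 × log₂(0.0833) = 0.2987
  p(1,0)=1/6: -0.1667 × log₂(0.1667) = 0.4308
  p(1,1)=1/3: -0.3333 × log₂(0.3333) = 0.5283
H(X,Y) = 1.7842 bits


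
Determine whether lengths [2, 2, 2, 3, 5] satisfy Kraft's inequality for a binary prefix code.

Kraft inequality: Σ 2^(-l_i) ≤ 1 for prefix-free code
Calculating: 2^(-2) + 2^(-2) + 2^(-2) + 2^(-3) + 2^(-5)
= 0.25 + 0.25 + 0.25 + 0.125 + 0.03125
= 0.9062
Since 0.9062 ≤ 1, prefix-free code exists


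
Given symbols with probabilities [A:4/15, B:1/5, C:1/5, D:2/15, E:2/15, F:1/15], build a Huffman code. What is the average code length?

Huffman tree construction:
Combine smallest probabilities repeatedly
Resulting codes:
  A: 10 (length 2)
  B: 111 (length 3)
  C: 00 (length 2)
  D: 011 (length 3)
  E: 110 (length 3)
  F: 010 (length 3)
Average length = Σ p(s) × length(s) = 2.5333 bits


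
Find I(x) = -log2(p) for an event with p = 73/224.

Information content I(x) = -log₂(p(x))
I = -log₂(73/224) = -log₂(0.3259)
I = 1.6175 bits


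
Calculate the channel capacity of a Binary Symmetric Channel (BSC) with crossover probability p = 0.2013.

For BSC with error probability p:
C = 1 - H(p) where H(p) is binary entropy
H(0.2013) = -0.2013 × log₂(0.2013) - 0.7987 × log₂(0.7987)
H(p) = 0.7245
C = 1 - 0.7245 = 0.2755 bits/use


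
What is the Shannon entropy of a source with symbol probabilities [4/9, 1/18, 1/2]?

H(X) = -Σ p(x) log₂ p(x)
  -4/9 × log₂(4/9) = 0.5200
  -1/18 × log₂(1/18) = 0.2317
  -1/2 × log₂(1/2) = 0.5000
H(X) = 1.2516 bits


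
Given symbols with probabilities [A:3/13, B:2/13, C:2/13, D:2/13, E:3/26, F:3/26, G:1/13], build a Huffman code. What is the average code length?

Huffman tree construction:
Combine smallest probabilities repeatedly
Resulting codes:
  A: 01 (length 2)
  B: 101 (length 3)
  C: 110 (length 3)
  D: 111 (length 3)
  E: 001 (length 3)
  F: 100 (length 3)
  G: 000 (length 3)
Average length = Σ p(s) × length(s) = 2.7692 bits


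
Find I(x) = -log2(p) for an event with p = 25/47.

Information content I(x) = -log₂(p(x))
I = -log₂(25/47) = -log₂(0.5319)
I = 0.9107 bits


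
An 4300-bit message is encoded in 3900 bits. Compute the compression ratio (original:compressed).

Compression ratio = Original / Compressed
= 4300 / 3900 = 1.10:1


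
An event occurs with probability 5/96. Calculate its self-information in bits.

Information content I(x) = -log₂(p(x))
I = -log₂(5/96) = -log₂(0.0521)
I = 4.2630 bits


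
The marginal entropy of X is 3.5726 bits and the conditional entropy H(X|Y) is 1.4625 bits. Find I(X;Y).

I(X;Y) = H(X) - H(X|Y)
I(X;Y) = 3.5726 - 1.4625 = 2.1101 bits


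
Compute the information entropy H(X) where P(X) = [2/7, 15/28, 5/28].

H(X) = -Σ p(x) log₂ p(x)
  -2/7 × log₂(2/7) = 0.5164
  -15/28 × log₂(15/28) = 0.4824
  -5/28 × log₂(5/28) = 0.4438
H(X) = 1.4426 bits


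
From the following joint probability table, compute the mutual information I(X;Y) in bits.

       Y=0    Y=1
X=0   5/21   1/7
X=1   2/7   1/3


H(X) = 0.9587, H(Y) = 0.9984, H(X,Y) = 1.9387
I(X;Y) = H(X) + H(Y) - H(X,Y) = 0.0184 bits


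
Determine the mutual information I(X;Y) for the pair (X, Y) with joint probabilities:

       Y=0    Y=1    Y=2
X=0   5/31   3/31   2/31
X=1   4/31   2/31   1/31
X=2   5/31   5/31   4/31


H(X) = 1.5292, H(Y) = 1.5292, H(X,Y) = 3.0321
I(X;Y) = H(X) + H(Y) - H(X,Y) = 0.0263 bits


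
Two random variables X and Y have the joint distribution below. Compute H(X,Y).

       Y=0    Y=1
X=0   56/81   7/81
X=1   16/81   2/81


H(X,Y) = -Σ p(x,y) log₂ p(x,y)
  p(0,0)=56/81: -0.6914 × log₂(0.6914) = 0.3681
  p(0,1)=7/81: -0.0864 × log₂(0.0864) = 0.3053
  p(1,0)=16/81: -0.1975 × log₂(0.1975) = 0.4622
  p(1,1)=2/81: -0.0247 × log₂(0.0247) = 0.1318
H(X,Y) = 1.2675 bits


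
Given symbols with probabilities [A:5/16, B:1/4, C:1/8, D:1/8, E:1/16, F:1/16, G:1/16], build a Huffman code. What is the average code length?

Huffman tree construction:
Combine smallest probabilities repeatedly
Resulting codes:
  A: 11 (length 2)
  B: 01 (length 2)
  C: 001 (length 3)
  D: 100 (length 3)
  E: 1010 (length 4)
  F: 1011 (length 4)
  G: 000 (length 3)
Average length = Σ p(s) × length(s) = 2.5625 bits


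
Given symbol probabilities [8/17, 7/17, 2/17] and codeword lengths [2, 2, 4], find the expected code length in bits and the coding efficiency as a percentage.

Average length L = Σ p_i × l_i = 2.2353 bits
Entropy H = 1.4021 bits
Efficiency η = H/L × 100% = 62.72%


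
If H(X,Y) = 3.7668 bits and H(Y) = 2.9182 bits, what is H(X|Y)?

Chain rule: H(X,Y) = H(X|Y) + H(Y)
H(X|Y) = H(X,Y) - H(Y) = 3.7668 - 2.9182 = 0.8486 bits


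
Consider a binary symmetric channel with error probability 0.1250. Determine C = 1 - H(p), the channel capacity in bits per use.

For BSC with error probability p:
C = 1 - H(p) where H(p) is binary entropy
H(0.1250) = -0.1250 × log₂(0.1250) - 0.8750 × log₂(0.8750)
H(p) = 0.5436
C = 1 - 0.5436 = 0.4564 bits/use


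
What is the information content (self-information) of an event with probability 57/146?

Information content I(x) = -log₂(p(x))
I = -log₂(57/146) = -log₂(0.3904)
I = 1.3569 bits


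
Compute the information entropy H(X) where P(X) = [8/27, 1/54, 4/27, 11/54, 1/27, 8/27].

H(X) = -Σ p(x) log₂ p(x)
  -8/27 × log₂(8/27) = 0.5200
  -1/54 × log₂(1/54) = 0.1066
  -4/27 × log₂(4/27) = 0.4081
  -11/54 × log₂(11/54) = 0.4676
  -1/27 × log₂(1/27) = 0.1761
  -8/27 × log₂(8/27) = 0.5200
H(X) = 2.1983 bits


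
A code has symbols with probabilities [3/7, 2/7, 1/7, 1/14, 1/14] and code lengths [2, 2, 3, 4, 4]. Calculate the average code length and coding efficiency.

Average length L = Σ p_i × l_i = 2.4286 bits
Entropy H = 1.9852 bits
Efficiency η = H/L × 100% = 81.74%


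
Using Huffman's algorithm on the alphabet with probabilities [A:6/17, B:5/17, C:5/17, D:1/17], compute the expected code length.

Huffman tree construction:
Combine smallest probabilities repeatedly
Resulting codes:
  A: 11 (length 2)
  B: 01 (length 2)
  C: 10 (length 2)
  D: 00 (length 2)
Average length = Σ p(s) × length(s) = 2.0000 bits


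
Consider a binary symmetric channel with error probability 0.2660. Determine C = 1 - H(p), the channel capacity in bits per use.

For BSC with error probability p:
C = 1 - H(p) where H(p) is binary entropy
H(0.2660) = -0.2660 × log₂(0.2660) - 0.7340 × log₂(0.7340)
H(p) = 0.8357
C = 1 - 0.8357 = 0.1643 bits/use


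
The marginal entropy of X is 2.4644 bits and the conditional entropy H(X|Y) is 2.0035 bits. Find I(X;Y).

I(X;Y) = H(X) - H(X|Y)
I(X;Y) = 2.4644 - 2.0035 = 0.4609 bits


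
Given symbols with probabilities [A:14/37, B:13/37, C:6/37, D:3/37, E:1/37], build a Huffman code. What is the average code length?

Huffman tree construction:
Combine smallest probabilities repeatedly
Resulting codes:
  A: 0 (length 1)
  B: 11 (length 2)
  C: 101 (length 3)
  D: 1001 (length 4)
  E: 1000 (length 4)
Average length = Σ p(s) × length(s) = 2.0000 bits


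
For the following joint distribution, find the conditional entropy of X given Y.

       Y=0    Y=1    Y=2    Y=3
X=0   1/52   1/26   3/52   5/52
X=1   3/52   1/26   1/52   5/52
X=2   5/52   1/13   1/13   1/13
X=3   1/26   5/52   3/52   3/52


H(X|Y) = Σ_y p(y) H(X|Y=y)
  p(Y=0) = 11/52, H(X|Y=0) = 1.7899
  p(Y=1) = 1/4, H(X|Y=1) = 1.8843
  p(Y=2) = 11/52, H(X|Y=2) = 1.8676
  p(Y=3) = 17/52, H(X|Y=3) = 1.9713
H(X|Y) = 0.2115×1.7899 + 0.2500×1.8843 + 0.2115×1.8676 + 0.3269×1.9713 = 1.8893 bits


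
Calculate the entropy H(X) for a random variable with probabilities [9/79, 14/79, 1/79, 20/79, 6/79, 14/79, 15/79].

H(X) = -Σ p(x) log₂ p(x)
  -9/79 × log₂(9/79) = 0.3570
  -14/79 × log₂(14/79) = 0.4424
  -1/79 × log₂(1/79) = 0.0798
  -20/79 × log₂(20/79) = 0.5017
  -6/79 × log₂(6/79) = 0.2824
  -14/79 × log₂(14/79) = 0.4424
  -15/79 × log₂(15/79) = 0.4551
H(X) = 2.5609 bits


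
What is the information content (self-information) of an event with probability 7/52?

Information content I(x) = -log₂(p(x))
I = -log₂(7/52) = -log₂(0.1346)
I = 2.8931 bits


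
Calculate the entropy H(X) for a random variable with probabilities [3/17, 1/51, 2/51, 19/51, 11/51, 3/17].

H(X) = -Σ p(x) log₂ p(x)
  -3/17 × log₂(3/17) = 0.4416
  -1/51 × log₂(1/51) = 0.1112
  -2/51 × log₂(2/51) = 0.1832
  -19/51 × log₂(19/51) = 0.5307
  -11/51 × log₂(11/51) = 0.4773
  -3/17 × log₂(3/17) = 0.4416
H(X) = 2.1857 bits


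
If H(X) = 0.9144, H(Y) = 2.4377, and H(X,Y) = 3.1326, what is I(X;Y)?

I(X;Y) = H(X) + H(Y) - H(X,Y)
I(X;Y) = 0.9144 + 2.4377 - 3.1326 = 0.2195 bits


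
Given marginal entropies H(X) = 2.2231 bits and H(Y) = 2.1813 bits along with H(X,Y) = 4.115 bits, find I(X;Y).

I(X;Y) = H(X) + H(Y) - H(X,Y)
I(X;Y) = 2.2231 + 2.1813 - 4.115 = 0.2894 bits


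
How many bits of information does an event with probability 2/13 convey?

Information content I(x) = -log₂(p(x))
I = -log₂(2/13) = -log₂(0.1538)
I = 2.7004 bits


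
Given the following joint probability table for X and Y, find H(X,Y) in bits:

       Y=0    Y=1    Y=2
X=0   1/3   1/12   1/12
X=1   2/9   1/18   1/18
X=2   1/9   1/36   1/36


H(X,Y) = -Σ p(x,y) log₂ p(x,y)
  p(0,0)=1/3: -0.3333 × log₂(0.3333) = 0.5283
  p(0,1)=1/12: -0.0833 × log₂(0.0833) = 0.2987
  p(0,2)=1/12: -0.0833 × log₂(0.0833) = 0.2987
  p(1,0)=2/9: -0.2222 × log₂(0.2222) = 0.4822
  p(1,1)=1/18: -0.0556 × log₂(0.0556) = 0.2317
  p(1,2)=1/18: -0.0556 × log₂(0.0556) = 0.2317
  p(2,0)=1/9: -0.1111 × log₂(0.1111) = 0.3522
  p(2,1)=1/36: -0.0278 × log₂(0.0278) = 0.1436
  p(2,2)=1/36: -0.0278 × log₂(0.0278) = 0.1436
H(X,Y) = 2.7108 bits


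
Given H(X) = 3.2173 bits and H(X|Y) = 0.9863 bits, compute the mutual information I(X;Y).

I(X;Y) = H(X) - H(X|Y)
I(X;Y) = 3.2173 - 0.9863 = 2.231 bits


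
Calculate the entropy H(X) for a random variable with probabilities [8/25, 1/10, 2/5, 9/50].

H(X) = -Σ p(x) log₂ p(x)
  -8/25 × log₂(8/25) = 0.5260
  -1/10 × log₂(1/10) = 0.3322
  -2/5 × log₂(2/5) = 0.5288
  -9/50 × log₂(9/50) = 0.4453
H(X) = 1.8323 bits


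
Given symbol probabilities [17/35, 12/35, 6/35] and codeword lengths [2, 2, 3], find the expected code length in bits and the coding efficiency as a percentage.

Average length L = Σ p_i × l_i = 2.1714 bits
Entropy H = 1.4717 bits
Efficiency η = H/L × 100% = 67.77%


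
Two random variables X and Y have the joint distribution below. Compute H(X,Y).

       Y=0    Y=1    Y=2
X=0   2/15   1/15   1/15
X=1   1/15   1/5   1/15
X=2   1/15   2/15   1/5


H(X,Y) = -Σ p(x,y) log₂ p(x,y)
  p(0,0)=2/15: -0.1333 × log₂(0.1333) = 0.3876
  p(0,1)=1/15: -0.0667 × log₂(0.0667) = 0.2605
  p(0,2)=1/15: -0.0667 × log₂(0.0667) = 0.2605
  p(1,0)=1/15: -0.0667 × log₂(0.0667) = 0.2605
  p(1,1)=1/5: -0.2000 × log₂(0.2000) = 0.4644
  p(1,2)=1/15: -0.0667 × log₂(0.0667) = 0.2605
  p(2,0)=1/15: -0.0667 × log₂(0.0667) = 0.2605
  p(2,1)=2/15: -0.1333 × log₂(0.1333) = 0.3876
  p(2,2)=1/5: -0.2000 × log₂(0.2000) = 0.4644
H(X,Y) = 3.0062 bits


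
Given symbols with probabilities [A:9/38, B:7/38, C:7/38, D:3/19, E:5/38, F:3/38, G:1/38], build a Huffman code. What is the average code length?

Huffman tree construction:
Combine smallest probabilities repeatedly
Resulting codes:
  A: 01 (length 2)
  B: 111 (length 3)
  C: 00 (length 2)
  D: 110 (length 3)
  E: 101 (length 3)
  F: 1001 (length 4)
  G: 1000 (length 4)
Average length = Σ p(s) × length(s) = 2.6842 bits


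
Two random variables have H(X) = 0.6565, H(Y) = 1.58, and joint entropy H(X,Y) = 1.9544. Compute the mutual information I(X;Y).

I(X;Y) = H(X) + H(Y) - H(X,Y)
I(X;Y) = 0.6565 + 1.58 - 1.9544 = 0.2821 bits


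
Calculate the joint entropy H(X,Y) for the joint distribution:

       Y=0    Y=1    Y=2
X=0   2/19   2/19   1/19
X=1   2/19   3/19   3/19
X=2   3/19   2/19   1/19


H(X,Y) = -Σ p(x,y) log₂ p(x,y)
  p(0,0)=2/19: -0.1053 × log₂(0.1053) = 0.3419
  p(0,1)=2/19: -0.1053 × log₂(0.1053) = 0.3419
  p(0,2)=1/19: -0.0526 × log₂(0.0526) = 0.2236
  p(1,0)=2/19: -0.1053 × log₂(0.1053) = 0.3419
  p(1,1)=3/19: -0.1579 × log₂(0.1579) = 0.4205
  p(1,2)=3/19: -0.1579 × log₂(0.1579) = 0.4205
  p(2,0)=3/19: -0.1579 × log₂(0.1579) = 0.4205
  p(2,1)=2/19: -0.1053 × log₂(0.1053) = 0.3419
  p(2,2)=1/19: -0.0526 × log₂(0.0526) = 0.2236
H(X,Y) = 3.0761 bits


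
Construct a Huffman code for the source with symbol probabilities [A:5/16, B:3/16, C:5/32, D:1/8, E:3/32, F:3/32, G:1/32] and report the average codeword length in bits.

Huffman tree construction:
Combine smallest probabilities repeatedly
Resulting codes:
  A: 11 (length 2)
  B: 00 (length 2)
  C: 101 (length 3)
  D: 011 (length 3)
  E: 1001 (length 4)
  F: 010 (length 3)
  G: 1000 (length 4)
Average length = Σ p(s) × length(s) = 2.6250 bits


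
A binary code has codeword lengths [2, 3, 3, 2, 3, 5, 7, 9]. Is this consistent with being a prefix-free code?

Kraft inequality: Σ 2^(-l_i) ≤ 1 for prefix-free code
Calculating: 2^(-2) + 2^(-3) + 2^(-3) + 2^(-2) + 2^(-3) + 2^(-5) + 2^(-7) + 2^(-9)
= 0.25 + 0.125 + 0.125 + 0.25 + 0.125 + 0.03125 + 0.0078125 + 0.001953125
= 0.9160
Since 0.9160 ≤ 1, prefix-free code exists


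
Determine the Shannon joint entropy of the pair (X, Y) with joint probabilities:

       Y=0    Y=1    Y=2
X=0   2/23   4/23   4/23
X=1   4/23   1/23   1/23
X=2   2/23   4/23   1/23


H(X,Y) = -Σ p(x,y) log₂ p(x,y)
  p(0,0)=2/23: -0.0870 × log₂(0.0870) = 0.3064
  p(0,1)=4/23: -0.1739 × log₂(0.1739) = 0.4389
  p(0,2)=4/23: -0.1739 × log₂(0.1739) = 0.4389
  p(1,0)=4/23: -0.1739 × log₂(0.1739) = 0.4389
  p(1,1)=1/23: -0.0435 × log₂(0.0435) = 0.1967
  p(1,2)=1/23: -0.0435 × log₂(0.0435) = 0.1967
  p(2,0)=2/23: -0.0870 × log₂(0.0870) = 0.3064
  p(2,1)=4/23: -0.1739 × log₂(0.1739) = 0.4389
  p(2,2)=1/23: -0.0435 × log₂(0.0435) = 0.1967
H(X,Y) = 2.9583 bits


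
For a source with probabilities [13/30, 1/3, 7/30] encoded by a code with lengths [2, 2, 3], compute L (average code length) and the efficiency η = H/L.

Average length L = Σ p_i × l_i = 2.2333 bits
Entropy H = 1.5410 bits
Efficiency η = H/L × 100% = 69.00%


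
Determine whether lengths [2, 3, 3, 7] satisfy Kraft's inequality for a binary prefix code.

Kraft inequality: Σ 2^(-l_i) ≤ 1 for prefix-free code
Calculating: 2^(-2) + 2^(-3) + 2^(-3) + 2^(-7)
= 0.25 + 0.125 + 0.125 + 0.0078125
= 0.5078
Since 0.5078 ≤ 1, prefix-free code exists


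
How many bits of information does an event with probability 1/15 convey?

Information content I(x) = -log₂(p(x))
I = -log₂(1/15) = -log₂(0.0667)
I = 3.9069 bits


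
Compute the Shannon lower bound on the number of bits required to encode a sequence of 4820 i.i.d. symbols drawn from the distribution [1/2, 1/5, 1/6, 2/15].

Entropy H = 1.7828 bits/symbol
Minimum bits = H × n = 1.7828 × 4820
= 8593.09 bits


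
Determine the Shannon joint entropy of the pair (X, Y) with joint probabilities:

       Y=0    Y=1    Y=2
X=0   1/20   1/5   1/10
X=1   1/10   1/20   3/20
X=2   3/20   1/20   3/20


H(X,Y) = -Σ p(x,y) log₂ p(x,y)
  p(0,0)=1/20: -0.0500 × log₂(0.0500) = 0.2161
  p(0,1)=1/5: -0.2000 × log₂(0.2000) = 0.4644
  p(0,2)=1/10: -0.1000 × log₂(0.1000) = 0.3322
  p(1,0)=1/10: -0.1000 × log₂(0.1000) = 0.3322
  p(1,1)=1/20: -0.0500 × log₂(0.0500) = 0.2161
  p(1,2)=3/20: -0.1500 × log₂(0.1500) = 0.4105
  p(2,0)=3/20: -0.1500 × log₂(0.1500) = 0.4105
  p(2,1)=1/20: -0.0500 × log₂(0.0500) = 0.2161
  p(2,2)=3/20: -0.1500 × log₂(0.1500) = 0.4105
H(X,Y) = 3.0087 bits


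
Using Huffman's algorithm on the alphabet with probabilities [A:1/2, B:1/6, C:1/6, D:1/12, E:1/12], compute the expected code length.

Huffman tree construction:
Combine smallest probabilities repeatedly
Resulting codes:
  A: 0 (length 1)
  B: 110 (length 3)
  C: 111 (length 3)
  D: 100 (length 3)
  E: 101 (length 3)
Average length = Σ p(s) × length(s) = 2.0000 bits


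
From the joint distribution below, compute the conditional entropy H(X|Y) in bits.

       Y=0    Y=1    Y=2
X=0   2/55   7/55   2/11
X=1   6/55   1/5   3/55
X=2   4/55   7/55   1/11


H(X|Y) = Σ_y p(y) H(X|Y=y)
  p(Y=0) = 12/55, H(X|Y=0) = 1.4591
  p(Y=1) = 5/11, H(X|Y=1) = 1.5496
  p(Y=2) = 18/55, H(X|Y=2) = 1.4153
H(X|Y) = 0.2182×1.4591 + 0.4545×1.5496 + 0.3273×1.4153 = 1.4859 bits


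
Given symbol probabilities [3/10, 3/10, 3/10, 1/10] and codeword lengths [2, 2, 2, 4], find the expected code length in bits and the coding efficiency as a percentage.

Average length L = Σ p_i × l_i = 2.2000 bits
Entropy H = 1.8955 bits
Efficiency η = H/L × 100% = 86.16%


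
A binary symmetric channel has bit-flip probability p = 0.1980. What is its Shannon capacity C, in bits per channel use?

For BSC with error probability p:
C = 1 - H(p) where H(p) is binary entropy
H(0.1980) = -0.1980 × log₂(0.1980) - 0.8020 × log₂(0.8020)
H(p) = 0.7179
C = 1 - 0.7179 = 0.2821 bits/use


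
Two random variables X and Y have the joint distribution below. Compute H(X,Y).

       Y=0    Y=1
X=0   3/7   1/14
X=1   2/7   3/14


H(X,Y) = -Σ p(x,y) log₂ p(x,y)
  p(0,0)=3/7: -0.4286 × log₂(0.4286) = 0.5239
  p(0,1)=1/14: -0.0714 × log₂(0.0714) = 0.2720
  p(1,0)=2/7: -0.2857 × log₂(0.2857) = 0.5164
  p(1,1)=3/14: -0.2143 × log₂(0.2143) = 0.4762
H(X,Y) = 1.7885 bits


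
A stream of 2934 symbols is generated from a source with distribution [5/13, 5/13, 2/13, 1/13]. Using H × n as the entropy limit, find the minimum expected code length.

Entropy H = 1.7605 bits/symbol
Minimum bits = H × n = 1.7605 × 2934
= 5165.29 bits


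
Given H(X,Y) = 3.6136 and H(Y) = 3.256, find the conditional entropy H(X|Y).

Chain rule: H(X,Y) = H(X|Y) + H(Y)
H(X|Y) = H(X,Y) - H(Y) = 3.6136 - 3.256 = 0.3576 bits


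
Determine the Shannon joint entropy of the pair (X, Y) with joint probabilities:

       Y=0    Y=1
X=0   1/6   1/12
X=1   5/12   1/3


H(X,Y) = -Σ p(x,y) log₂ p(x,y)
  p(0,0)=1/6: -0.1667 × log₂(0.1667) = 0.4308
  p(0,1)=1/12: -0.0833 × log₂(0.0833) = 0.2987
  p(1,0)=5/12: -0.4167 × log₂(0.4167) = 0.5263
  p(1,1)=1/3: -0.3333 × log₂(0.3333) = 0.5283
H(X,Y) = 1.7842 bits


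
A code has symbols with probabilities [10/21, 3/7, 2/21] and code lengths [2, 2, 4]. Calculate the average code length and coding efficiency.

Average length L = Σ p_i × l_i = 2.1905 bits
Entropy H = 1.3567 bits
Efficiency η = H/L × 100% = 61.93%


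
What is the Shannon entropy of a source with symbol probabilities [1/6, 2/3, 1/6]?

H(X) = -Σ p(x) log₂ p(x)
  -1/6 × log₂(1/6) = 0.4308
  -2/3 × log₂(2/3) = 0.3900
  -1/6 × log₂(1/6) = 0.4308
H(X) = 1.2516 bits


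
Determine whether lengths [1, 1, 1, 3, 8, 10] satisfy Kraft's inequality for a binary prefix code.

Kraft inequality: Σ 2^(-l_i) ≤ 1 for prefix-free code
Calculating: 2^(-1) + 2^(-1) + 2^(-1) + 2^(-3) + 2^(-8) + 2^(-10)
= 0.5 + 0.5 + 0.5 + 0.125 + 0.00390625 + 0.0009765625
= 1.6299
Since 1.6299 > 1, prefix-free code does not exist


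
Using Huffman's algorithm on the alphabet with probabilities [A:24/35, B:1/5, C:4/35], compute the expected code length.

Huffman tree construction:
Combine smallest probabilities repeatedly
Resulting codes:
  A: 1 (length 1)
  B: 01 (length 2)
  C: 00 (length 2)
Average length = Σ p(s) × length(s) = 1.3143 bits


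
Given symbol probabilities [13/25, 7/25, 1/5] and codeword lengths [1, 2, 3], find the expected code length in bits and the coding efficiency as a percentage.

Average length L = Σ p_i × l_i = 1.6800 bits
Entropy H = 1.4692 bits
Efficiency η = H/L × 100% = 87.45%


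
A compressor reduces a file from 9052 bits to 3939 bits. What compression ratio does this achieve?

Compression ratio = Original / Compressed
= 9052 / 3939 = 2.30:1


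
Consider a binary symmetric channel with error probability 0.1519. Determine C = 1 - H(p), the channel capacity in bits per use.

For BSC with error probability p:
C = 1 - H(p) where H(p) is binary entropy
H(0.1519) = -0.1519 × log₂(0.1519) - 0.8481 × log₂(0.8481)
H(p) = 0.6146
C = 1 - 0.6146 = 0.3854 bits/use


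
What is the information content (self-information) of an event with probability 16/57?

Information content I(x) = -log₂(p(x))
I = -log₂(16/57) = -log₂(0.2807)
I = 1.8329 bits


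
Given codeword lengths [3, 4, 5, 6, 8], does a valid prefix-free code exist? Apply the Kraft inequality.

Kraft inequality: Σ 2^(-l_i) ≤ 1 for prefix-free code
Calculating: 2^(-3) + 2^(-4) + 2^(-5) + 2^(-6) + 2^(-8)
= 0.125 + 0.0625 + 0.03125 + 0.015625 + 0.00390625
= 0.2383
Since 0.2383 ≤ 1, prefix-free code exists


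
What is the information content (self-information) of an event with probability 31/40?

Information content I(x) = -log₂(p(x))
I = -log₂(31/40) = -log₂(0.7750)
I = 0.3677 bits


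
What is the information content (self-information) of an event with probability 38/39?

Information content I(x) = -log₂(p(x))
I = -log₂(38/39) = -log₂(0.9744)
I = 0.0375 bits


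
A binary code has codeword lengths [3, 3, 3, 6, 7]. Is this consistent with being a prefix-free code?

Kraft inequality: Σ 2^(-l_i) ≤ 1 for prefix-free code
Calculating: 2^(-3) + 2^(-3) + 2^(-3) + 2^(-6) + 2^(-7)
= 0.125 + 0.125 + 0.125 + 0.015625 + 0.0078125
= 0.3984
Since 0.3984 ≤ 1, prefix-free code exists


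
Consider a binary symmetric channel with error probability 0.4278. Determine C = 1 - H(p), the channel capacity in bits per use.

For BSC with error probability p:
C = 1 - H(p) where H(p) is binary entropy
H(0.4278) = -0.4278 × log₂(0.4278) - 0.5722 × log₂(0.5722)
H(p) = 0.9849
C = 1 - 0.9849 = 0.0151 bits/use


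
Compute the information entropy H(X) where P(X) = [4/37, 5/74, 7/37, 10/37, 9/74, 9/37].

H(X) = -Σ p(x) log₂ p(x)
  -4/37 × log₂(4/37) = 0.3470
  -5/74 × log₂(5/74) = 0.2627
  -7/37 × log₂(7/37) = 0.4545
  -10/37 × log₂(10/37) = 0.5101
  -9/74 × log₂(9/74) = 0.3697
  -9/37 × log₂(9/37) = 0.4961
H(X) = 2.4400 bits


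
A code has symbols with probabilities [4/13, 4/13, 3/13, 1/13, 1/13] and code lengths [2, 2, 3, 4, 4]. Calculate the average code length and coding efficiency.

Average length L = Σ p_i × l_i = 2.5385 bits
Entropy H = 2.1039 bits
Efficiency η = H/L × 100% = 82.88%


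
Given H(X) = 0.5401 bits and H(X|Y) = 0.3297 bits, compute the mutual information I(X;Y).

I(X;Y) = H(X) - H(X|Y)
I(X;Y) = 0.5401 - 0.3297 = 0.2104 bits


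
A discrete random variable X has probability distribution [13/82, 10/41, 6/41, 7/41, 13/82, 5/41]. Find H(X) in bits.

H(X) = -Σ p(x) log₂ p(x)
  -13/82 × log₂(13/82) = 0.4212
  -10/41 × log₂(10/41) = 0.4965
  -6/41 × log₂(6/41) = 0.4057
  -7/41 × log₂(7/41) = 0.4354
  -13/82 × log₂(13/82) = 0.4212
  -5/41 × log₂(5/41) = 0.3702
H(X) = 2.5503 bits


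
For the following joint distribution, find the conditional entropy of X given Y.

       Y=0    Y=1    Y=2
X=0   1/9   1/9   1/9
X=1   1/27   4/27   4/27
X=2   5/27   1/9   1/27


H(X|Y) = Σ_y p(y) H(X|Y=y)
  p(Y=0) = 1/3, H(X|Y=0) = 1.3516
  p(Y=1) = 10/27, H(X|Y=1) = 1.5710
  p(Y=2) = 8/27, H(X|Y=2) = 1.4056
H(X|Y) = 0.3333×1.3516 + 0.3704×1.5710 + 0.2963×1.4056 = 1.4489 bits


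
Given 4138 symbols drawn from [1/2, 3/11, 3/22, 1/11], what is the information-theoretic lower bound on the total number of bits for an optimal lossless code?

Entropy H = 1.7177 bits/symbol
Minimum bits = H × n = 1.7177 × 4138
= 7107.78 bits


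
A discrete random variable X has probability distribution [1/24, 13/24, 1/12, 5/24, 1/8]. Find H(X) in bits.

H(X) = -Σ p(x) log₂ p(x)
  -1/24 × log₂(1/24) = 0.1910
  -13/24 × log₂(13/24) = 0.4791
  -1/12 × log₂(1/12) = 0.2987
  -5/24 × log₂(5/24) = 0.4715
  -1/8 × log₂(1/8) = 0.3750
H(X) = 1.8154 bits


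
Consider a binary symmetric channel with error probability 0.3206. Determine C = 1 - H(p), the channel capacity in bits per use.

For BSC with error probability p:
C = 1 - H(p) where H(p) is binary entropy
H(0.3206) = -0.3206 × log₂(0.3206) - 0.6794 × log₂(0.6794)
H(p) = 0.9050
C = 1 - 0.9050 = 0.0950 bits/use


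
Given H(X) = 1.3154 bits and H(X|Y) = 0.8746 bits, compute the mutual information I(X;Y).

I(X;Y) = H(X) - H(X|Y)
I(X;Y) = 1.3154 - 0.8746 = 0.4408 bits


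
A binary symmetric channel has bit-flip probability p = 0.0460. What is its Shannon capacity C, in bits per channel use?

For BSC with error probability p:
C = 1 - H(p) where H(p) is binary entropy
H(0.0460) = -0.0460 × log₂(0.0460) - 0.9540 × log₂(0.9540)
H(p) = 0.2692
C = 1 - 0.2692 = 0.7308 bits/use


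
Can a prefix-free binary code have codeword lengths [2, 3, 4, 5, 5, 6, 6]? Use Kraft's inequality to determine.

Kraft inequality: Σ 2^(-l_i) ≤ 1 for prefix-free code
Calculating: 2^(-2) + 2^(-3) + 2^(-4) + 2^(-5) + 2^(-5) + 2^(-6) + 2^(-6)
= 0.25 + 0.125 + 0.0625 + 0.03125 + 0.03125 + 0.015625 + 0.015625
= 0.5312
Since 0.5312 ≤ 1, prefix-free code exists


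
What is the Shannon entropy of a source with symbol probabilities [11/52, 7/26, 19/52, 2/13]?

H(X) = -Σ p(x) log₂ p(x)
  -11/52 × log₂(11/52) = 0.4741
  -7/26 × log₂(7/26) = 0.5097
  -19/52 × log₂(19/52) = 0.5307
  -2/13 × log₂(2/13) = 0.4155
H(X) = 1.9299 bits


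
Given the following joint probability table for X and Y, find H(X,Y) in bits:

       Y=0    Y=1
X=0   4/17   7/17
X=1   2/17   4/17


H(X,Y) = -Σ p(x,y) log₂ p(x,y)
  p(0,0)=4/17: -0.2353 × log₂(0.2353) = 0.4912
  p(0,1)=7/17: -0.4118 × log₂(0.4118) = 0.5271
  p(1,0)=2/17: -0.1176 × log₂(0.1176) = 0.3632
  p(1,1)=4/17: -0.2353 × log₂(0.2353) = 0.4912
H(X,Y) = 1.8727 bits


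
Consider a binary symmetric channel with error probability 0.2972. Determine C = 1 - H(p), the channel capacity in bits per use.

For BSC with error probability p:
C = 1 - H(p) where H(p) is binary entropy
H(0.2972) = -0.2972 × log₂(0.2972) - 0.7028 × log₂(0.7028)
H(p) = 0.8778
C = 1 - 0.8778 = 0.1222 bits/use


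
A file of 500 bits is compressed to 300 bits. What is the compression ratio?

Compression ratio = Original / Compressed
= 500 / 300 = 1.67:1


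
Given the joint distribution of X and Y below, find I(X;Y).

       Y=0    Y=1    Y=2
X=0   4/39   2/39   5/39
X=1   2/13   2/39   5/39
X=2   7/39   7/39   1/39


H(X) = 1.5735, H(Y) = 1.5522, H(X,Y) = 2.9769
I(X;Y) = H(X) + H(Y) - H(X,Y) = 0.1489 bits


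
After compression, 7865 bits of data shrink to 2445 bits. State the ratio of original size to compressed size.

Compression ratio = Original / Compressed
= 7865 / 2445 = 3.22:1


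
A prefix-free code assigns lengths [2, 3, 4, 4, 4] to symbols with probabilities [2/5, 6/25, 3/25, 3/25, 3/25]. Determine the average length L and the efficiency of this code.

Average length L = Σ p_i × l_i = 2.9600 bits
Entropy H = 2.1241 bits
Efficiency η = H/L × 100% = 71.76%


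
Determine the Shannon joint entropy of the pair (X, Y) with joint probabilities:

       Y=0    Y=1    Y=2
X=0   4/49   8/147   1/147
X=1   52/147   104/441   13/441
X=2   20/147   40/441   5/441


H(X,Y) = -Σ p(x,y) log₂ p(x,y)
  p(0,0)=4/49: -0.0816 × log₂(0.0816) = 0.2951
  p(0,1)=8/147: -0.0544 × log₂(0.0544) = 0.2286
  p(0,2)=1/147: -0.0068 × log₂(0.0068) = 0.0490
  p(1,0)=52/147: -0.3537 × log₂(0.3537) = 0.5303
  p(1,1)=104/441: -0.2358 × log₂(0.2358) = 0.4915
  p(1,2)=13/441: -0.0295 × log₂(0.0295) = 0.1499
  p(2,0)=20/147: -0.1361 × log₂(0.1361) = 0.3915
  p(2,1)=40/441: -0.0907 × log₂(0.0907) = 0.3141
  p(2,2)=5/441: -0.0113 × log₂(0.0113) = 0.0733
H(X,Y) = 2.5232 bits


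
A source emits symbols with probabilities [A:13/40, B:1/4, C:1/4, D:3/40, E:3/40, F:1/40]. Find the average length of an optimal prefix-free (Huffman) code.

Huffman tree construction:
Combine smallest probabilities repeatedly
Resulting codes:
  A: 11 (length 2)
  B: 01 (length 2)
  C: 10 (length 2)
  D: 0011 (length 4)
  E: 000 (length 3)
  F: 0010 (length 4)
Average length = Σ p(s) × length(s) = 2.2750 bits


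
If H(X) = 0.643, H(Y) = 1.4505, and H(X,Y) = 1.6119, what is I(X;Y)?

I(X;Y) = H(X) + H(Y) - H(X,Y)
I(X;Y) = 0.643 + 1.4505 - 1.6119 = 0.4816 bits


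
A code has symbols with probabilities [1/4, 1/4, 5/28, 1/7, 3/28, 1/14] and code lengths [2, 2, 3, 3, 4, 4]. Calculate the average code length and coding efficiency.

Average length L = Σ p_i × l_i = 2.6786 bits
Entropy H = 2.4621 bits
Efficiency η = H/L × 100% = 91.92%


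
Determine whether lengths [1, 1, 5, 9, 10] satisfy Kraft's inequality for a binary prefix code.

Kraft inequality: Σ 2^(-l_i) ≤ 1 for prefix-free code
Calculating: 2^(-1) + 2^(-1) + 2^(-5) + 2^(-9) + 2^(-10)
= 0.5 + 0.5 + 0.03125 + 0.001953125 + 0.0009765625
= 1.0342
Since 1.0342 > 1, prefix-free code does not exist


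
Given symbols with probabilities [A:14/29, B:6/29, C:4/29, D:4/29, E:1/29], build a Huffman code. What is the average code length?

Huffman tree construction:
Combine smallest probabilities repeatedly
Resulting codes:
  A: 0 (length 1)
  B: 10 (length 2)
  C: 1111 (length 4)
  D: 110 (length 3)
  E: 1110 (length 4)
Average length = Σ p(s) × length(s) = 2.0000 bits


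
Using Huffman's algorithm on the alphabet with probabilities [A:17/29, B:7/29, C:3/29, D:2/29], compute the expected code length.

Huffman tree construction:
Combine smallest probabilities repeatedly
Resulting codes:
  A: 1 (length 1)
  B: 01 (length 2)
  C: 001 (length 3)
  D: 000 (length 3)
Average length = Σ p(s) × length(s) = 1.5862 bits


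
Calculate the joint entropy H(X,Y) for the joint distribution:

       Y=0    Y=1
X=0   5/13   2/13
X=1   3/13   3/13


H(X,Y) = -Σ p(x,y) log₂ p(x,y)
  p(0,0)=5/13: -0.3846 × log₂(0.3846) = 0.5302
  p(0,1)=2/13: -0.1538 × log₂(0.1538) = 0.4155
  p(1,0)=3/13: -0.2308 × log₂(0.2308) = 0.4882
  p(1,1)=3/13: -0.2308 × log₂(0.2308) = 0.4882
H(X,Y) = 1.9220 bits


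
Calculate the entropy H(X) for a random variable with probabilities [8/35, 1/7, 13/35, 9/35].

H(X) = -Σ p(x) log₂ p(x)
  -8/35 × log₂(8/35) = 0.4867
  -1/7 × log₂(1/7) = 0.4011
  -13/35 × log₂(13/35) = 0.5307
  -9/35 × log₂(9/35) = 0.5038
H(X) = 1.9223 bits


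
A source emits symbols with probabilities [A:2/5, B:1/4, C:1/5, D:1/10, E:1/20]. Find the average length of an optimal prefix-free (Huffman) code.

Huffman tree construction:
Combine smallest probabilities repeatedly
Resulting codes:
  A: 0 (length 1)
  B: 10 (length 2)
  C: 111 (length 3)
  D: 1101 (length 4)
  E: 1100 (length 4)
Average length = Σ p(s) × length(s) = 2.1000 bits


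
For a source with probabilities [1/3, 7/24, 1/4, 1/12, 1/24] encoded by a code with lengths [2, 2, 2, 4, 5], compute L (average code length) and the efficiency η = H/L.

Average length L = Σ p_i × l_i = 2.2917 bits
Entropy H = 2.0366 bits
Efficiency η = H/L × 100% = 88.87%


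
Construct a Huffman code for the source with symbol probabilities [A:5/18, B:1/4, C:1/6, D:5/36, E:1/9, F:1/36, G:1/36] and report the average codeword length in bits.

Huffman tree construction:
Combine smallest probabilities repeatedly
Resulting codes:
  A: 10 (length 2)
  B: 01 (length 2)
  C: 111 (length 3)
  D: 110 (length 3)
  E: 001 (length 3)
  F: 0000 (length 4)
  G: 0001 (length 4)
Average length = Σ p(s) × length(s) = 2.5278 bits


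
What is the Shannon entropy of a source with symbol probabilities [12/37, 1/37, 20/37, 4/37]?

H(X) = -Σ p(x) log₂ p(x)
  -12/37 × log₂(12/37) = 0.5269
  -1/37 × log₂(1/37) = 0.1408
  -20/37 × log₂(20/37) = 0.4797
  -4/37 × log₂(4/37) = 0.3470
H(X) = 1.4944 bits


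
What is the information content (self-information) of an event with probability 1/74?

Information content I(x) = -log₂(p(x))
I = -log₂(1/74) = -log₂(0.0135)
I = 6.2095 bits


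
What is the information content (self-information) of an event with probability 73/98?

Information content I(x) = -log₂(p(x))
I = -log₂(73/98) = -log₂(0.7449)
I = 0.4249 bits


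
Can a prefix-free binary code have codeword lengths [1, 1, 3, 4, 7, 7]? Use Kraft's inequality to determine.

Kraft inequality: Σ 2^(-l_i) ≤ 1 for prefix-free code
Calculating: 2^(-1) + 2^(-1) + 2^(-3) + 2^(-4) + 2^(-7) + 2^(-7)
= 0.5 + 0.5 + 0.125 + 0.0625 + 0.0078125 + 0.0078125
= 1.2031
Since 1.2031 > 1, prefix-free code does not exist


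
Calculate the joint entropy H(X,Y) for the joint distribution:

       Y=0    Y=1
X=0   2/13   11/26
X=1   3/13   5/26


H(X,Y) = -Σ p(x,y) log₂ p(x,y)
  p(0,0)=2/13: -0.1538 × log₂(0.1538) = 0.4155
  p(0,1)=11/26: -0.4231 × log₂(0.4231) = 0.5250
  p(1,0)=3/13: -0.2308 × log₂(0.2308) = 0.4882
  p(1,1)=5/26: -0.1923 × log₂(0.1923) = 0.4574
H(X,Y) = 1.8861 bits


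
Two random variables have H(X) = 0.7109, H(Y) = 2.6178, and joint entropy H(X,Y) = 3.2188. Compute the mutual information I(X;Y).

I(X;Y) = H(X) + H(Y) - H(X,Y)
I(X;Y) = 0.7109 + 2.6178 - 3.2188 = 0.1099 bits


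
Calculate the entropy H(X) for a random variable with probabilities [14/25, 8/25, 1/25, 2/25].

H(X) = -Σ p(x) log₂ p(x)
  -14/25 × log₂(14/25) = 0.4684
  -8/25 × log₂(8/25) = 0.5260
  -1/25 × log₂(1/25) = 0.1858
  -2/25 × log₂(2/25) = 0.2915
H(X) = 1.4717 bits


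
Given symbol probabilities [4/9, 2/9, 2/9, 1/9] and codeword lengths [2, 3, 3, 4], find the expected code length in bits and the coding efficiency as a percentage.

Average length L = Σ p_i × l_i = 2.6667 bits
Entropy H = 1.8366 bits
Efficiency η = H/L × 100% = 68.87%


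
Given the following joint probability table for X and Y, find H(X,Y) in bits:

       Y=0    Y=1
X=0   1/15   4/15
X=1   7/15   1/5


H(X,Y) = -Σ p(x,y) log₂ p(x,y)
  p(0,0)=1/15: -0.0667 × log₂(0.0667) = 0.2605
  p(0,1)=4/15: -0.2667 × log₂(0.2667) = 0.5085
  p(1,0)=7/15: -0.4667 × log₂(0.4667) = 0.5131
  p(1,1)=1/5: -0.2000 × log₂(0.2000) = 0.4644
H(X,Y) = 1.7465 bits


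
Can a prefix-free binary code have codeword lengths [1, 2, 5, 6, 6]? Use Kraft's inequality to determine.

Kraft inequality: Σ 2^(-l_i) ≤ 1 for prefix-free code
Calculating: 2^(-1) + 2^(-2) + 2^(-5) + 2^(-6) + 2^(-6)
= 0.5 + 0.25 + 0.03125 + 0.015625 + 0.015625
= 0.8125
Since 0.8125 ≤ 1, prefix-free code exists


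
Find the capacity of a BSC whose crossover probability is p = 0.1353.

For BSC with error probability p:
C = 1 - H(p) where H(p) is binary entropy
H(0.1353) = -0.1353 × log₂(0.1353) - 0.8647 × log₂(0.8647)
H(p) = 0.5718
C = 1 - 0.5718 = 0.4282 bits/use


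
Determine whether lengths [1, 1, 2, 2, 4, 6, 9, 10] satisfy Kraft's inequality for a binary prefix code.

Kraft inequality: Σ 2^(-l_i) ≤ 1 for prefix-free code
Calculating: 2^(-1) + 2^(-1) + 2^(-2) + 2^(-2) + 2^(-4) + 2^(-6) + 2^(-9) + 2^(-10)
= 0.5 + 0.5 + 0.25 + 0.25 + 0.0625 + 0.015625 + 0.001953125 + 0.0009765625
= 1.5811
Since 1.5811 > 1, prefix-free code does not exist
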